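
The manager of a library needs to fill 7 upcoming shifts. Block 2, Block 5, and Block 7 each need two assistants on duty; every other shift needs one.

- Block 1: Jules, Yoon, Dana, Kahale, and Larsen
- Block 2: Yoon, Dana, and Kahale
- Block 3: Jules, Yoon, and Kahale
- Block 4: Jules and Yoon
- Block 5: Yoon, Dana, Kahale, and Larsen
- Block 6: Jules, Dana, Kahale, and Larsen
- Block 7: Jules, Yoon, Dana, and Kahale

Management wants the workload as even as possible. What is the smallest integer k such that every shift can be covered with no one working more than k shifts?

2

With 5 assistants and 10 worker-slots to fill, someone must work at least ⌈10/5⌉ = 2 shifts, so k ≥ 2.
k = 2 works: Block 1→Larsen, Block 2→Yoon+Dana, Block 3→Jules, Block 4→Jules, Block 5→Kahale+Larsen, Block 6→Dana, Block 7→Yoon+Kahale.
Loads: Jules 2, Yoon 2, Dana 2, Kahale 2, Larsen 2 — all ≤ 2.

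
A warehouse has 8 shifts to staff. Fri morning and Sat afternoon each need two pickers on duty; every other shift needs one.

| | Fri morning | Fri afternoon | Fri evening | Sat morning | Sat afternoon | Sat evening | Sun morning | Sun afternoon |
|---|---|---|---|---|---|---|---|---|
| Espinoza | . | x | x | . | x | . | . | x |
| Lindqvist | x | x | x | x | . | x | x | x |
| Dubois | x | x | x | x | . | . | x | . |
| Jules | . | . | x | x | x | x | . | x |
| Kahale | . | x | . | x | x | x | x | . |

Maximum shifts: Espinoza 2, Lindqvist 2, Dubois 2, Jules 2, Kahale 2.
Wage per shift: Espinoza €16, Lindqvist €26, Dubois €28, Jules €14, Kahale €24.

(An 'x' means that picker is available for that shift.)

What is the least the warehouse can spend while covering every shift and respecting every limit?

€216

Fri morning can only be covered by Lindqvist and Dubois, so that assignment is forced.
Picking the cheapest available picker for each shift independently would cost €180, but that ignores the shift limits.
An optimal schedule: Fri morning→Lindqvist+Dubois, Fri afternoon→Kahale, Fri evening→Jules, Sat morning→Kahale, Sat afternoon→Espinoza+Jules, Sat evening→Lindqvist, Sun morning→Dubois, Sun afternoon→Espinoza.
Total: 26 + 28 + 24 + 14 + 24 + 16 + 14 + 26 + 28 + 16 = €216.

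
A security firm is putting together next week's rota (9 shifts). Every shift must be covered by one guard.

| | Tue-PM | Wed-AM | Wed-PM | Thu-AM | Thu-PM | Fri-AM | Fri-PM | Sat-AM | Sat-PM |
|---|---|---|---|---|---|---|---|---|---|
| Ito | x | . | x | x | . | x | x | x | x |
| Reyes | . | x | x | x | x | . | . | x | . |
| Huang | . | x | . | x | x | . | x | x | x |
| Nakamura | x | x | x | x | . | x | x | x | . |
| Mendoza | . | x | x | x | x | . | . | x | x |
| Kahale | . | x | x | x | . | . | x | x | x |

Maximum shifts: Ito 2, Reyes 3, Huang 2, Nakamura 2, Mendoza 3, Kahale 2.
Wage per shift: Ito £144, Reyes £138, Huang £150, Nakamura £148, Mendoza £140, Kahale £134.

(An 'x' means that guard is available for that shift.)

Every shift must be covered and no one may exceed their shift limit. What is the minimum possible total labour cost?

Picking the cheapest available guard for each shift independently would cost £1230, but that ignores the shift limits.
An optimal schedule: Tue-PM→Ito, Wed-AM→Reyes, Wed-PM→Reyes, Thu-AM→Mendoza, Thu-PM→Reyes, Fri-AM→Ito, Fri-PM→Kahale, Sat-AM→Mendoza, Sat-PM→Kahale.
Total: 144 + 138 + 138 + 140 + 138 + 144 + 134 + 140 + 134 = £1250.

£1250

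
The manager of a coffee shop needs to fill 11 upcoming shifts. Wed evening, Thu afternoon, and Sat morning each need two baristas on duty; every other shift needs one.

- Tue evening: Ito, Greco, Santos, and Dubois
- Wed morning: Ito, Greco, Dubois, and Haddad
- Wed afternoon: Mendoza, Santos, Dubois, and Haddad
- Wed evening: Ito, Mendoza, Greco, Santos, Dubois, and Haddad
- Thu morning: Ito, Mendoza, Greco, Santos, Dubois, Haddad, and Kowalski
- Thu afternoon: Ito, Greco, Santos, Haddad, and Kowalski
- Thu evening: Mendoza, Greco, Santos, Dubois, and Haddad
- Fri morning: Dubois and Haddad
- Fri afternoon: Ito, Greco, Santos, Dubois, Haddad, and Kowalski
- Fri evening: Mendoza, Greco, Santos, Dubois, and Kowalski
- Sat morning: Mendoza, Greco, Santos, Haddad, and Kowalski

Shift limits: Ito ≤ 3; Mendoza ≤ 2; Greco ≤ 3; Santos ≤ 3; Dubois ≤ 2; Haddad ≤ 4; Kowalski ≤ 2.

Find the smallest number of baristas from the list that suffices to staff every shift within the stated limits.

5

14 slots to fill and no one can take more than 4, so at least ⌈14/4⌉ = 4 baristas are needed.
Any 4 baristas together have capacity at most 4+3+3+3 = 13 < 14 slots, so 4 can never suffice.
Ito, Mendoza, Greco, Santos, and Haddad alone can cover everything: Tue evening→Ito, Wed morning→Ito, Wed afternoon→Mendoza, Wed evening→Santos+Haddad, Thu morning→Greco, Thu afternoon→Greco+Santos, Thu evening→Greco, Fri morning→Haddad, Fri afternoon→Ito, Fri evening→Mendoza, Sat morning→Santos+Haddad.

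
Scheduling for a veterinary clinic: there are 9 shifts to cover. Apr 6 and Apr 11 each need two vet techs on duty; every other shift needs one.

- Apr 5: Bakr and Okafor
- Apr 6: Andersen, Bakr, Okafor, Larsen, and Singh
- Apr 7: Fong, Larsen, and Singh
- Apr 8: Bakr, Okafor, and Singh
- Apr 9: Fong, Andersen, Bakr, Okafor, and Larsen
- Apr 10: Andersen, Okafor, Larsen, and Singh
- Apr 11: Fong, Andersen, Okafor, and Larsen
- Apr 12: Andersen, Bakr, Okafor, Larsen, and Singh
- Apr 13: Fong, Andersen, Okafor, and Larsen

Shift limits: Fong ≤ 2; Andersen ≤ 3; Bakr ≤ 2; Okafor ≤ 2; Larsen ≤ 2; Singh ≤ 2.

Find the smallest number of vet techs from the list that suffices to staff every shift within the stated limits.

5

11 slots to fill and no one can take more than 3, so at least ⌈11/3⌉ = 4 vet techs are needed.
Any 4 vet techs together have capacity at most 3+2+2+2 = 9 < 11 slots, so 4 can never suffice.
Fong, Andersen, Bakr, Okafor, and Larsen alone can cover everything: Apr 5→Bakr, Apr 6→Okafor+Larsen, Apr 7→Fong, Apr 8→Bakr, Apr 9→Andersen, Apr 10→Andersen, Apr 11→Okafor+Larsen, Apr 12→Andersen, Apr 13→Fong.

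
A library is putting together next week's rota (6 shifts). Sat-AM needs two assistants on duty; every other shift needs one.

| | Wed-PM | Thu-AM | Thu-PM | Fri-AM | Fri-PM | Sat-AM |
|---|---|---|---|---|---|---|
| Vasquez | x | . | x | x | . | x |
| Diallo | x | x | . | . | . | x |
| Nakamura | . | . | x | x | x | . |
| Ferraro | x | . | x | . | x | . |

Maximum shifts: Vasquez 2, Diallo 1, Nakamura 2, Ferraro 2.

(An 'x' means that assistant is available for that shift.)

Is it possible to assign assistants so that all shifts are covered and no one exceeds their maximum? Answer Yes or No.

Total capacity is 7 and 7 slots are needed, so capacity alone doesn't rule it out.
Shifts {Thu-AM, Sat-AM} need 3 worker-slots in total, but the assistants available for any of those shifts (Vasquez and Diallo) can supply at most 2 among them. So no valid schedule exists.

No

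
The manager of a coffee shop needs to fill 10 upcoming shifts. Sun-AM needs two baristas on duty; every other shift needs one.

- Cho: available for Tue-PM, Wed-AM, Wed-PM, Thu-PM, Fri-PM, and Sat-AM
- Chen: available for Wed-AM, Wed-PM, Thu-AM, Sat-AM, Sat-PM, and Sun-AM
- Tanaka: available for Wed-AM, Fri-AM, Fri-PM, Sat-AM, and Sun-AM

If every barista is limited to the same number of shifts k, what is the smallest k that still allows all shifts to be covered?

With 3 baristas and 11 worker-slots to fill, someone must work at least ⌈11/3⌉ = 4 shifts, so k ≥ 4.
k = 4 works: Tue-PM→Cho, Wed-AM→Chen, Wed-PM→Cho, Thu-AM→Chen, Thu-PM→Cho, Fri-AM→Tanaka, Fri-PM→Cho, Sat-AM→Tanaka, Sat-PM→Chen, Sun-AM→Chen+Tanaka.
Loads: Cho 4, Chen 4, Tanaka 3 — all ≤ 4.

4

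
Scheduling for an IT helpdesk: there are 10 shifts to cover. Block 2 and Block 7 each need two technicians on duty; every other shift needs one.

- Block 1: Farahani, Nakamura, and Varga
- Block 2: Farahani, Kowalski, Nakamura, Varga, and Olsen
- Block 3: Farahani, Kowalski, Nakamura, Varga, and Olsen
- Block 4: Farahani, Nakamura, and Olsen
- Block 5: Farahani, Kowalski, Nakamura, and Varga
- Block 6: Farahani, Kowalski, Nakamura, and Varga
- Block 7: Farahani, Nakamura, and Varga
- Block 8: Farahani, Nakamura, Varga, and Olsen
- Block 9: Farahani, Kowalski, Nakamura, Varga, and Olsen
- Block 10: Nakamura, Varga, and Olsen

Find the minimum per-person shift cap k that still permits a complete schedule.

3

With 5 technicians and 12 worker-slots to fill, someone must work at least ⌈12/5⌉ = 3 shifts, so k ≥ 3.
k = 3 works: Block 1→Farahani, Block 2→Varga+Olsen, Block 3→Kowalski, Block 4→Farahani, Block 5→Kowalski, Block 6→Kowalski, Block 7→Farahani+Nakamura, Block 8→Nakamura, Block 9→Varga, Block 10→Nakamura.
Loads: Farahani 3, Kowalski 3, Nakamura 3, Varga 2, Olsen 1 — all ≤ 3.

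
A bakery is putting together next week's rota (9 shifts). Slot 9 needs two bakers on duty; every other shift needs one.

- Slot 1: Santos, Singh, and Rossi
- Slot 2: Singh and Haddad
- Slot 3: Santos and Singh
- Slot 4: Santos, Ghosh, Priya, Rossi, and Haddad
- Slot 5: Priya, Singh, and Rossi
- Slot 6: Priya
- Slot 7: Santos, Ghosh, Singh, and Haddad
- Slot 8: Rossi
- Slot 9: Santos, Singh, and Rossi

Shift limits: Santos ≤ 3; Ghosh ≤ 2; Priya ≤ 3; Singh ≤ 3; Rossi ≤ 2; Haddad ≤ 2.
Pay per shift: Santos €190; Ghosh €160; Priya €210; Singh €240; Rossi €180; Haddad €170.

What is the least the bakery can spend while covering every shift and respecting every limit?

€1840

Slot 6 can only be covered by Priya, so that assignment is forced.
Slot 8 can only be covered by Rossi, so that assignment is forced.
Picking the cheapest available baker for each shift independently would cost €1800, but that ignores the shift limits.
An optimal schedule: Slot 1→Santos, Slot 2→Haddad, Slot 3→Santos, Slot 4→Ghosh, Slot 5→Priya, Slot 6→Priya, Slot 7→Ghosh, Slot 8→Rossi, Slot 9→Rossi+Santos.
Total: 190 + 170 + 190 + 160 + 210 + 210 + 160 + 180 + 180 + 190 = €1840.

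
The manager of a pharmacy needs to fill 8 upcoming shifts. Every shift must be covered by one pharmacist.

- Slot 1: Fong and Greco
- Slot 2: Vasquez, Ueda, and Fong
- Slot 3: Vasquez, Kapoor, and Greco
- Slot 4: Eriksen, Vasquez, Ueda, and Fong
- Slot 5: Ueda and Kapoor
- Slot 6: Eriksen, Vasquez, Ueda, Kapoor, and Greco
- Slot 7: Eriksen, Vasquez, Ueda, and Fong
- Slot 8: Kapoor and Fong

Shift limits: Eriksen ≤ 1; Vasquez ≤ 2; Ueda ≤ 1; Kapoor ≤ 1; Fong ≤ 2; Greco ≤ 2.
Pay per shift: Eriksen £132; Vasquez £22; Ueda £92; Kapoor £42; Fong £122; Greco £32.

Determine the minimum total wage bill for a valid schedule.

Picking the cheapest available pharmacist for each shift independently would cost £226, but that ignores the shift limits.
An optimal schedule: Slot 1→Greco, Slot 2→Vasquez, Slot 3→Vasquez, Slot 4→Ueda, Slot 5→Kapoor, Slot 6→Greco, Slot 7→Fong, Slot 8→Fong.
Total: 32 + 22 + 22 + 92 + 42 + 32 + 122 + 122 = £486.

£486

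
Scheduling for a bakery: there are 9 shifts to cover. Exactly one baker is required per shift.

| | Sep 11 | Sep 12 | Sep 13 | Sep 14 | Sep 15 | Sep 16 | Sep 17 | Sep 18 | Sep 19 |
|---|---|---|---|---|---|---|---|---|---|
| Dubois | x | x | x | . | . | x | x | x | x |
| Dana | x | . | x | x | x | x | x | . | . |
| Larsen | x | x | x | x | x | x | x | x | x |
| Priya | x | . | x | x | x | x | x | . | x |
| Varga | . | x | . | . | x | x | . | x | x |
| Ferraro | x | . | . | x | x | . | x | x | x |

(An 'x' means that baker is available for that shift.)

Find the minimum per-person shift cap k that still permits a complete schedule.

2

With 6 bakers and 9 worker-slots to fill, someone must work at least ⌈9/6⌉ = 2 shifts, so k ≥ 2.
k = 2 works: Sep 11→Dana, Sep 12→Dubois, Sep 13→Dubois, Sep 14→Dana, Sep 15→Larsen, Sep 16→Priya, Sep 17→Priya, Sep 18→Larsen, Sep 19→Varga.
Loads: Dubois 2, Dana 2, Larsen 2, Priya 2, Varga 1, Ferraro 0 — all ≤ 2.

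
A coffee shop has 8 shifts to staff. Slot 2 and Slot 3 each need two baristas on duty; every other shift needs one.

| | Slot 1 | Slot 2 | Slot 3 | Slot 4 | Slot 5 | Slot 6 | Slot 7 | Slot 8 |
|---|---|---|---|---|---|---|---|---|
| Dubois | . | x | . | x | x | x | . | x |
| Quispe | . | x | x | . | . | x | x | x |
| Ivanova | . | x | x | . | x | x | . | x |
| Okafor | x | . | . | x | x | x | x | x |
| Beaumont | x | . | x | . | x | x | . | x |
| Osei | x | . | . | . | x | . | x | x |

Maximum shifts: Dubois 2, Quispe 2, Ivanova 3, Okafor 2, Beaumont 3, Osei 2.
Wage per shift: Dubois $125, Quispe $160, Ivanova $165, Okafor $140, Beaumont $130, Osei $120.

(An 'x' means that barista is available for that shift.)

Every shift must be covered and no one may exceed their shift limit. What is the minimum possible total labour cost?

Picking the cheapest available barista for each shift independently would cost $1305, but that ignores the shift limits.
An optimal schedule: Slot 1→Osei, Slot 2→Dubois+Quispe, Slot 3→Beaumont+Quispe, Slot 4→Dubois, Slot 5→Beaumont, Slot 6→Beaumont, Slot 7→Osei, Slot 8→Okafor.
Total: 120 + 125 + 160 + 130 + 160 + 125 + 130 + 130 + 120 + 140 = $1340.

$1340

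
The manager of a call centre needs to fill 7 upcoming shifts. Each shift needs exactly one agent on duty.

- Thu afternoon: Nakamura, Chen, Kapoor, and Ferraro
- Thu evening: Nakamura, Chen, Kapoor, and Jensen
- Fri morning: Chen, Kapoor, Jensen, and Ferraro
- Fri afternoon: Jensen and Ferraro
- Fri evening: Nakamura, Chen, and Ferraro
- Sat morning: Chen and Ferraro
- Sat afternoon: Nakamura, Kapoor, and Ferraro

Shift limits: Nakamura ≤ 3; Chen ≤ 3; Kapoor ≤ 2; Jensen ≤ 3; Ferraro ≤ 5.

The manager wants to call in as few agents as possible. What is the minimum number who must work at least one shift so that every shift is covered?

7 slots to fill and no one can take more than 5, so at least ⌈7/5⌉ = 2 agents are needed.
Nakamura and Ferraro alone can cover everything: Thu afternoon→Nakamura, Thu evening→Nakamura, Fri morning→Ferraro, Fri afternoon→Ferraro, Fri evening→Nakamura, Sat morning→Ferraro, Sat afternoon→Ferraro.

2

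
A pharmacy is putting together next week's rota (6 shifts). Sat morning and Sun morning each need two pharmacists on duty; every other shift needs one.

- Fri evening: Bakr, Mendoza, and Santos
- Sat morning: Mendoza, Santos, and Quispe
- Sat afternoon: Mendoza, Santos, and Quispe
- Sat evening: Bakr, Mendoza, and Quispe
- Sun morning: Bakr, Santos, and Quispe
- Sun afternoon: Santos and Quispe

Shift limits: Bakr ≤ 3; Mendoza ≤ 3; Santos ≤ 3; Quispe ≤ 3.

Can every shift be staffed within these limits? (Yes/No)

One valid schedule: Fri evening→Bakr, Sat morning→Mendoza+Santos, Sat afternoon→Mendoza, Sat evening→Bakr, Sun morning→Bakr+Santos, Sun afternoon→Santos.
Loads: Bakr 3/3, Mendoza 2/3, Santos 3/3, Quispe 0/3 — all within limits.

Yes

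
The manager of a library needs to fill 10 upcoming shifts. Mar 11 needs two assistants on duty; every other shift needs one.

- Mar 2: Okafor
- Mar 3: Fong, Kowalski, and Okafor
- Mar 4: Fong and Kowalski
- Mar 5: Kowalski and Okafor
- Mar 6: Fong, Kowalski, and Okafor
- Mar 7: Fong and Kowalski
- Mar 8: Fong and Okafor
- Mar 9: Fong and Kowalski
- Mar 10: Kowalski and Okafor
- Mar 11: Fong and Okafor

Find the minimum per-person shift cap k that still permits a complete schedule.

4

With 3 assistants and 11 worker-slots to fill, someone must work at least ⌈11/3⌉ = 4 shifts, so k ≥ 4.
k = 4 works: Mar 2→Okafor, Mar 3→Kowalski, Mar 4→Fong, Mar 5→Kowalski, Mar 6→Okafor, Mar 7→Fong, Mar 8→Fong, Mar 9→Kowalski, Mar 10→Kowalski, Mar 11→Fong+Okafor.
Loads: Fong 4, Kowalski 4, Okafor 3 — all ≤ 4.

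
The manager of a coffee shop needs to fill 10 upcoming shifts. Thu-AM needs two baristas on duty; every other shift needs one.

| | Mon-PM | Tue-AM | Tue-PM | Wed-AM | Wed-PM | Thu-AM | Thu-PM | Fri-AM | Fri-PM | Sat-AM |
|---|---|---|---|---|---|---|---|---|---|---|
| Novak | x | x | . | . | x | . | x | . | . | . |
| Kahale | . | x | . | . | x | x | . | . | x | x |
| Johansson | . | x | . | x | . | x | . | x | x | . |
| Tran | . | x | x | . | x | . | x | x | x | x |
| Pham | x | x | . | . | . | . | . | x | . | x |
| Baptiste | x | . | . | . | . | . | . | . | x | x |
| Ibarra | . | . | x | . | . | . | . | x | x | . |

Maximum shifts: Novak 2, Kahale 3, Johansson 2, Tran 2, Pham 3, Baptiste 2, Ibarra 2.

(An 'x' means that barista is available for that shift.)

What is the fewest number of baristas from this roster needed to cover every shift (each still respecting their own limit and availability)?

5

11 slots to fill and no one can take more than 3, so at least ⌈11/3⌉ = 4 baristas are needed.
Any 4 baristas together have capacity at most 3+3+2+2 = 10 < 11 slots, so 4 can never suffice.
Novak, Kahale, Johansson, Tran, and Pham alone can cover everything: Mon-PM→Novak, Tue-AM→Pham, Tue-PM→Tran, Wed-AM→Johansson, Wed-PM→Kahale, Thu-AM→Kahale+Johansson, Thu-PM→Novak, Fri-AM→Tran, Fri-PM→Kahale, Sat-AM→Pham.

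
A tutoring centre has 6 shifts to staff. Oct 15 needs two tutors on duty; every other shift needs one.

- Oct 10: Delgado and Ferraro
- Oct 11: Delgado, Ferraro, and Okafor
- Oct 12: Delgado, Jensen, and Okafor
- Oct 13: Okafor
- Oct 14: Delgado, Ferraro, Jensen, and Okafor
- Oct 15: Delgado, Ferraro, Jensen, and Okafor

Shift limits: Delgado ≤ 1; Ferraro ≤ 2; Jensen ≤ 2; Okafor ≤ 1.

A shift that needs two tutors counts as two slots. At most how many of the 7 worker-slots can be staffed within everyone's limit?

6

Total capacity across all tutors is 1+2+2+1 = 6, and 7 slots are needed, so at most 6 can be filled.
An assignment achieving 6: Oct 10→Delgado, Oct 11→Ferraro, Oct 12→Jensen, Oct 13→Okafor, Oct 14→Ferraro, Oct 15→Jensen.
Loads: Delgado 1/1, Ferraro 2/2, Jensen 2/2, Okafor 1/1.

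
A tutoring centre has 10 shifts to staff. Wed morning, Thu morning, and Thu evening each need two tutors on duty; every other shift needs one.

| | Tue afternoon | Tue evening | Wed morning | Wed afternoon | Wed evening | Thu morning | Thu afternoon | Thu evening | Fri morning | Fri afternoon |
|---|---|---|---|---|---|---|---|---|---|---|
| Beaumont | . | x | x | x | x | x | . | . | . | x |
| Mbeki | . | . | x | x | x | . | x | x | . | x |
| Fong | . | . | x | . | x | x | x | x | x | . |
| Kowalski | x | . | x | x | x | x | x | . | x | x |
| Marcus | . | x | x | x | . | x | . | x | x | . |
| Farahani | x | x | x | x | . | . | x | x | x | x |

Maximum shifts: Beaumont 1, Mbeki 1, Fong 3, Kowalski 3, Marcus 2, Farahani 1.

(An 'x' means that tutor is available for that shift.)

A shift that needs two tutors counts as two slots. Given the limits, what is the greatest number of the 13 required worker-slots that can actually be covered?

Total capacity across all tutors is 1+1+3+3+2+1 = 11, and 13 slots are needed, so at most 11 can be filled.
An assignment achieving 11: Tue afternoon→Kowalski, Tue evening→Beaumont, Wed afternoon→Marcus, Wed evening→Mbeki, Thu morning→Fong+Kowalski, Thu afternoon→Fong, Thu evening→Fong+Marcus, Fri morning→Kowalski, Fri afternoon→Farahani.
Loads: Beaumont 1/1, Mbeki 1/1, Fong 3/3, Kowalski 3/3, Marcus 2/2, Farahani 1/1.

11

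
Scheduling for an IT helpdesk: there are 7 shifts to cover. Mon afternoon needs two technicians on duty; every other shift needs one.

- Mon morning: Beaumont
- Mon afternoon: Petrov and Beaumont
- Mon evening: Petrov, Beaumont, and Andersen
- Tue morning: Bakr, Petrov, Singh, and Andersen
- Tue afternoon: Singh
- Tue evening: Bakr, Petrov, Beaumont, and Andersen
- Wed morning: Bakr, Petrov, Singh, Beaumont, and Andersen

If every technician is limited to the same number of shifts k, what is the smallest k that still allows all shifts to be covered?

2

With 5 technicians and 8 worker-slots to fill, someone must work at least ⌈8/5⌉ = 2 shifts, so k ≥ 2.
k = 2 works: Mon morning→Beaumont, Mon afternoon→Petrov+Beaumont, Mon evening→Petrov, Tue morning→Bakr, Tue afternoon→Singh, Tue evening→Bakr, Wed morning→Singh.
Loads: Bakr 2, Petrov 2, Singh 2, Beaumont 2, Andersen 0 — all ≤ 2.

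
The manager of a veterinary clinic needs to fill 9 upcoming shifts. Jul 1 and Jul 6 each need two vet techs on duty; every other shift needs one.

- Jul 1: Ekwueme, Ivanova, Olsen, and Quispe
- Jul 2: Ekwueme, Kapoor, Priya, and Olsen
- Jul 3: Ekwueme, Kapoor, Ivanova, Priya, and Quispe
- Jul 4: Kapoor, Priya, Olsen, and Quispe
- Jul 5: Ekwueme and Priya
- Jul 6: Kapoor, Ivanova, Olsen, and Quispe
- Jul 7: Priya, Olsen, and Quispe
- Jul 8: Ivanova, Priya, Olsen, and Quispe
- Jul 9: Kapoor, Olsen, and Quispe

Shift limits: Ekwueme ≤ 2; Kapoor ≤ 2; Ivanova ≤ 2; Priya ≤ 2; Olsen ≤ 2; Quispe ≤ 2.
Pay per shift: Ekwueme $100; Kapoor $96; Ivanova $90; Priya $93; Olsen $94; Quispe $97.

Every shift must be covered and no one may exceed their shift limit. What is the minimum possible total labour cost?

Picking the cheapest available vet tech for each shift independently would cost $1014, but that ignores the shift limits.
An optimal schedule: Jul 1→Quispe+Ekwueme, Jul 2→Olsen, Jul 3→Ivanova, Jul 4→Kapoor, Jul 5→Priya, Jul 6→Kapoor+Quispe, Jul 7→Priya, Jul 8→Ivanova, Jul 9→Olsen.
Total: 97 + 100 + 94 + 90 + 96 + 93 + 96 + 97 + 93 + 90 + 94 = $1040.

$1040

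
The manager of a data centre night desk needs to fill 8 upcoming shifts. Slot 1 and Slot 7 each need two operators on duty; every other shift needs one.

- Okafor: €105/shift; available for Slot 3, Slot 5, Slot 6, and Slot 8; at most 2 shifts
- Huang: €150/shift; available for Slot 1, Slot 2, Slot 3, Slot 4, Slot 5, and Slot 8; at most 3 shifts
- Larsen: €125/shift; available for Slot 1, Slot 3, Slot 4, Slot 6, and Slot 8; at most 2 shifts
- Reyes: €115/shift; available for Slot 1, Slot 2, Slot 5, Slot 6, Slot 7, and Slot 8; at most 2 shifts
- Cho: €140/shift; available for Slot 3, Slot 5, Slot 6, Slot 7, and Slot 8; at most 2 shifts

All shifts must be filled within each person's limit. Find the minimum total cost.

€1270

Slot 7 can only be covered by Reyes and Cho, so that assignment is forced.
Picking the cheapest available operator for each shift independently would cost €1155, but that ignores the shift limits.
An optimal schedule: Slot 1→Larsen+Huang, Slot 2→Reyes, Slot 3→Okafor, Slot 4→Larsen, Slot 5→Okafor, Slot 6→Cho, Slot 7→Reyes+Cho, Slot 8→Huang.
Total: 125 + 150 + 115 + 105 + 125 + 105 + 140 + 115 + 140 + 150 = €1270.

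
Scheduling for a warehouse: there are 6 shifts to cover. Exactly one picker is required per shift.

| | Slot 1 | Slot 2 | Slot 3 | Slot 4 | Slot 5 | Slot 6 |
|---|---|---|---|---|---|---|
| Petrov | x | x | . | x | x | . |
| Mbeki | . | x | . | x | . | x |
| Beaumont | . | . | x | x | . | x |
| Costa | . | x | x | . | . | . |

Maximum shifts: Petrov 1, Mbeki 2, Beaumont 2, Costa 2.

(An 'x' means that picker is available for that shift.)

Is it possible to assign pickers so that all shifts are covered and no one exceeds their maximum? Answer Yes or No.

No

Total capacity is 7 and 6 slots are needed, so capacity alone doesn't rule it out.
Shifts {Slot 1, Slot 5} need 2 worker-slots in total, but the pickers available for any of those shifts (Petrov) can supply at most 1 among them. So no valid schedule exists.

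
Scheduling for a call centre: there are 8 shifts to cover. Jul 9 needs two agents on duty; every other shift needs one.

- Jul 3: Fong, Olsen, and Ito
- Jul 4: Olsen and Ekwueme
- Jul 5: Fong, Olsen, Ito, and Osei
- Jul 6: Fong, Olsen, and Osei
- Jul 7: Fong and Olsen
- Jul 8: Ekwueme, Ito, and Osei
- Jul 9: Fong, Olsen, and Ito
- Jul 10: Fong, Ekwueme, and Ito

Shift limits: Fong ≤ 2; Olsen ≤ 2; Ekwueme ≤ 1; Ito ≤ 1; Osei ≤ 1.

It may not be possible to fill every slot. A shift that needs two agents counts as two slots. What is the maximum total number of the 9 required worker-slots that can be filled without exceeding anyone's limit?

Total capacity across all agents is 2+2+1+1+1 = 7, and 9 slots are needed, so at most 7 can be filled.
An assignment achieving 7: Jul 3→Fong, Jul 4→Olsen, Jul 5→Osei, Jul 6→Olsen, Jul 7→Fong, Jul 8→Ekwueme, Jul 9→Ito.
Loads: Fong 2/2, Olsen 2/2, Ekwueme 1/1, Ito 1/1, Osei 1/1.

7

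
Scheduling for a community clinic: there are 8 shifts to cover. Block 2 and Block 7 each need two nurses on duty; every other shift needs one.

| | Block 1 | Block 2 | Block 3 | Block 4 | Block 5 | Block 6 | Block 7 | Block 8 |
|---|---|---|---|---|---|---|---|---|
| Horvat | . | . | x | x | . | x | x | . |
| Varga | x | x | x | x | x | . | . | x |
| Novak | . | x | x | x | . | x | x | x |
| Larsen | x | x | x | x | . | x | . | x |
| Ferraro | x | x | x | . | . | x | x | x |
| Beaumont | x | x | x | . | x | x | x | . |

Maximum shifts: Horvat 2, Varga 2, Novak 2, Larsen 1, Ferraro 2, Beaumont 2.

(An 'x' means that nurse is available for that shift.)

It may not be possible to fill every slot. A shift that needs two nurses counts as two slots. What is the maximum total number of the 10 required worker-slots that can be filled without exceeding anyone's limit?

10

Total capacity across all nurses is 2+2+2+1+2+2 = 11, and 10 slots are needed, so at most 10 can be filled.
An assignment achieving 10: Block 1→Varga, Block 2→Larsen+Ferraro, Block 3→Beaumont, Block 4→Horvat, Block 5→Varga, Block 6→Ferraro, Block 7→Horvat+Novak, Block 8→Novak.
Loads: Horvat 2/2, Varga 2/2, Novak 2/2, Larsen 1/1, Ferraro 2/2, Beaumont 1/2.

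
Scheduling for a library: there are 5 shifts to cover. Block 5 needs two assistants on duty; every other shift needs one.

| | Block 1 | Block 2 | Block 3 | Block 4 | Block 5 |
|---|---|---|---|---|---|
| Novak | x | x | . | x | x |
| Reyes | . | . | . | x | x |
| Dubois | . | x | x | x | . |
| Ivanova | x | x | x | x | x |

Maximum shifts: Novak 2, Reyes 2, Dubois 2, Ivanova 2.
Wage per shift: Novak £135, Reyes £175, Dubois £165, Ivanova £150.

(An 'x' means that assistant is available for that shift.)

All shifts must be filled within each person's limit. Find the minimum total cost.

£900

Picking the cheapest available assistant for each shift independently would cost £840, but that ignores the shift limits.
An optimal schedule: Block 1→Novak, Block 2→Dubois, Block 3→Ivanova, Block 4→Dubois, Block 5→Novak+Ivanova.
Total: 135 + 165 + 150 + 165 + 135 + 150 = £900.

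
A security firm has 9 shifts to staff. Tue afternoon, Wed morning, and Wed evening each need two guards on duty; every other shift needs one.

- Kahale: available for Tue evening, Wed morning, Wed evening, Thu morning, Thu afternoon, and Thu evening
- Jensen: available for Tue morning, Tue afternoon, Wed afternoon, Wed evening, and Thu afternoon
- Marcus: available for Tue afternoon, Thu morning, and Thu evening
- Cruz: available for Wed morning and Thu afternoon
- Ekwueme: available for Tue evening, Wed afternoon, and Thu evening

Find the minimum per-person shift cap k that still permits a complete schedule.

3

With 5 guards and 12 worker-slots to fill, someone must work at least ⌈12/5⌉ = 3 shifts, so k ≥ 3.
k = 3 works: Tue morning→Jensen, Tue afternoon→Jensen+Marcus, Tue evening→Kahale, Wed morning→Kahale+Cruz, Wed afternoon→Ekwueme, Wed evening→Kahale+Jensen, Thu morning→Marcus, Thu afternoon→Cruz, Thu evening→Marcus.
Loads: Kahale 3, Jensen 3, Marcus 3, Cruz 2, Ekwueme 1 — all ≤ 3.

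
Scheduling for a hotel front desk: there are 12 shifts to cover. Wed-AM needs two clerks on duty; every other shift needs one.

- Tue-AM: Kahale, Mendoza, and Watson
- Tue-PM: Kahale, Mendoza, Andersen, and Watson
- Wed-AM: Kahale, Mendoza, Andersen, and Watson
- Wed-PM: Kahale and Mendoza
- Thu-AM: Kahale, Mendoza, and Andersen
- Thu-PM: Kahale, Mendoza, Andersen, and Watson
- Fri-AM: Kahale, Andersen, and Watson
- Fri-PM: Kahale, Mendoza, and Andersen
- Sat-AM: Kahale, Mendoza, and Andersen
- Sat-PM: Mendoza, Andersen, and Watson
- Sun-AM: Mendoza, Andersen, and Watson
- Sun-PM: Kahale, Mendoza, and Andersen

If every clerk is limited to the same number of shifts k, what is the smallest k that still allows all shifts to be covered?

With 4 clerks and 13 worker-slots to fill, someone must work at least ⌈13/4⌉ = 4 shifts, so k ≥ 4.
k = 4 works: Tue-AM→Kahale, Tue-PM→Andersen, Wed-AM→Andersen+Watson, Wed-PM→Kahale, Thu-AM→Kahale, Thu-PM→Andersen, Fri-AM→Kahale, Fri-PM→Mendoza, Sat-AM→Mendoza, Sat-PM→Mendoza, Sun-AM→Mendoza, Sun-PM→Andersen.
Loads: Kahale 4, Mendoza 4, Andersen 4, Watson 1 — all ≤ 4.

4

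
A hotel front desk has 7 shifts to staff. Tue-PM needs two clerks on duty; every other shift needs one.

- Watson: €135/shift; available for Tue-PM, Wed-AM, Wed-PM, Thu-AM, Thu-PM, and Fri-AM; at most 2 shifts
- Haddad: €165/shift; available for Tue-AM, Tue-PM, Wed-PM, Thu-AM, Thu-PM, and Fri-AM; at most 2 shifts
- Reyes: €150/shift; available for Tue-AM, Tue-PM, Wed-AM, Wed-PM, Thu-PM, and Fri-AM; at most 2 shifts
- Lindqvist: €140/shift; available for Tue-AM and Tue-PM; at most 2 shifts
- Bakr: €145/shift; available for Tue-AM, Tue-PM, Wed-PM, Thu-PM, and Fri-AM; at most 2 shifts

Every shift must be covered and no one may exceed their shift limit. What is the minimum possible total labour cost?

€1140

Picking the cheapest available clerk for each shift independently would cost €1090, but that ignores the shift limits.
An optimal schedule: Tue-AM→Lindqvist, Tue-PM→Lindqvist+Reyes, Wed-AM→Watson, Wed-PM→Bakr, Thu-AM→Watson, Thu-PM→Bakr, Fri-AM→Reyes.
Total: 140 + 140 + 150 + 135 + 145 + 135 + 145 + 150 = €1140.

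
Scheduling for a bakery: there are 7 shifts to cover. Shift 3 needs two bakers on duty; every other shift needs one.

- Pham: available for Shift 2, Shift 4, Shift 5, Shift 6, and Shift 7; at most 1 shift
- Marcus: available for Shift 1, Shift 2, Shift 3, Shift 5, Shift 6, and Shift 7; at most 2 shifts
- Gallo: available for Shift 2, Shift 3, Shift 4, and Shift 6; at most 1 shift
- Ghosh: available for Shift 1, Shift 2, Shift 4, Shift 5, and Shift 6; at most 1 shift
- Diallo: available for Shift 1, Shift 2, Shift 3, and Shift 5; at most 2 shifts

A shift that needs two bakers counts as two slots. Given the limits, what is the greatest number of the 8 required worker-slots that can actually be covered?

Total capacity across all bakers is 1+2+1+1+2 = 7, and 8 slots are needed, so at most 7 can be filled.
An assignment achieving 7: Shift 1→Marcus, Shift 2→Diallo, Shift 3→Marcus+Gallo, Shift 4→Ghosh, Shift 5→Diallo, Shift 7→Pham.
Loads: Pham 1/1, Marcus 2/2, Gallo 1/1, Ghosh 1/1, Diallo 2/2.

7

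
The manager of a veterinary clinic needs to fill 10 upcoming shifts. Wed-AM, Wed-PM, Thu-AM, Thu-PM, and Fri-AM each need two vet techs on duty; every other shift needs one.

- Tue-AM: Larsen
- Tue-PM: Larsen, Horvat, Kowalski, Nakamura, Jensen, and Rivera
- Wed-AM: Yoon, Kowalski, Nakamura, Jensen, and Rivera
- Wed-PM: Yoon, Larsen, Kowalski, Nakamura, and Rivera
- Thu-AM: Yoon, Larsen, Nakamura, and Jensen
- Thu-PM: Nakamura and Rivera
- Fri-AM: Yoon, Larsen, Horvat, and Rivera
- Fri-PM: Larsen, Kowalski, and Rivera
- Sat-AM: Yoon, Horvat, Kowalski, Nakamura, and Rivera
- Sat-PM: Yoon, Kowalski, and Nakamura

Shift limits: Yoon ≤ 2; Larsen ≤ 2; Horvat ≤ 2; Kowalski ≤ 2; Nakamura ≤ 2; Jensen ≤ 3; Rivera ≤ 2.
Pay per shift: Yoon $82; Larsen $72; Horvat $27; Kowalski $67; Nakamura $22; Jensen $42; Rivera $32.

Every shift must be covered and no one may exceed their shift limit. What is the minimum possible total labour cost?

Tue-AM can only be covered by Larsen, so that assignment is forced.
Thu-PM can only be covered by Nakamura and Rivera, so that assignment is forced.
Picking the cheapest available vet tech for each shift independently would cost $455, but that ignores the shift limits.
An optimal schedule: Tue-AM→Larsen, Tue-PM→Jensen, Wed-AM→Kowalski+Jensen, Wed-PM→Kowalski+Nakamura, Thu-AM→Yoon+Jensen, Thu-PM→Nakamura+Rivera, Fri-AM→Horvat+Rivera, Fri-PM→Larsen, Sat-AM→Horvat, Sat-PM→Yoon.
Total: 72 + 42 + 67 + 42 + 67 + 22 + 82 + 42 + 22 + 32 + 27 + 32 + 72 + 27 + 82 = $730.

$730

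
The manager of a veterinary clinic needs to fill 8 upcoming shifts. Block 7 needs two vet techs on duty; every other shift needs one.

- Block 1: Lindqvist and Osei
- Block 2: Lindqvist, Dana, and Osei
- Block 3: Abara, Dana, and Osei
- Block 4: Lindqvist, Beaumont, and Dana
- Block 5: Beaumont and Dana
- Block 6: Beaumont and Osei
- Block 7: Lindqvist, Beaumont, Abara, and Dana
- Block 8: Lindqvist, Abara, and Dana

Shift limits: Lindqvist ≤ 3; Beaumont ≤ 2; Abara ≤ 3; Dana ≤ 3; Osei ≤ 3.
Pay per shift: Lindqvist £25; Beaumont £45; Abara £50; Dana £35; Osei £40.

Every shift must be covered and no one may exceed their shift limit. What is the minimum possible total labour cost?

£300

Picking the cheapest available vet tech for each shift independently would cost £270, but that ignores the shift limits.
An optimal schedule: Block 1→Lindqvist, Block 2→Osei, Block 3→Osei, Block 4→Lindqvist, Block 5→Dana, Block 6→Osei, Block 7→Lindqvist+Dana, Block 8→Dana.
Total: 25 + 40 + 40 + 25 + 35 + 40 + 25 + 35 + 35 = £300.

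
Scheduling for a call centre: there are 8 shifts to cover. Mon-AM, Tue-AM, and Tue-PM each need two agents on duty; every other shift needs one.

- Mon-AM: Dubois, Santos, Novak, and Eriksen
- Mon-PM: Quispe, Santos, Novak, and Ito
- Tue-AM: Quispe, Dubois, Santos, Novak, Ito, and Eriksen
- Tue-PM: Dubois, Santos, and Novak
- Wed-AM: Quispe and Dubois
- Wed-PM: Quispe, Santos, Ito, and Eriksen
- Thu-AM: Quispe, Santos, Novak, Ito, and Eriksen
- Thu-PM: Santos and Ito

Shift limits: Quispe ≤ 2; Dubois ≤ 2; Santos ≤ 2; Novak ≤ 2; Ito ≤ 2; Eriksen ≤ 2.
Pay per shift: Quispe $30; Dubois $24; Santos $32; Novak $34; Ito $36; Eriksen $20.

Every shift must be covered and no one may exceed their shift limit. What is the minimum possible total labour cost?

$316

Picking the cheapest available agent for each shift independently would cost $270, but that ignores the shift limits.
An optimal schedule: Mon-AM→Eriksen+Novak, Mon-PM→Quispe, Tue-AM→Novak+Ito, Tue-PM→Dubois+Santos, Wed-AM→Dubois, Wed-PM→Eriksen, Thu-AM→Quispe, Thu-PM→Santos.
Total: 20 + 34 + 30 + 34 + 36 + 24 + 32 + 24 + 20 + 30 + 32 = $316.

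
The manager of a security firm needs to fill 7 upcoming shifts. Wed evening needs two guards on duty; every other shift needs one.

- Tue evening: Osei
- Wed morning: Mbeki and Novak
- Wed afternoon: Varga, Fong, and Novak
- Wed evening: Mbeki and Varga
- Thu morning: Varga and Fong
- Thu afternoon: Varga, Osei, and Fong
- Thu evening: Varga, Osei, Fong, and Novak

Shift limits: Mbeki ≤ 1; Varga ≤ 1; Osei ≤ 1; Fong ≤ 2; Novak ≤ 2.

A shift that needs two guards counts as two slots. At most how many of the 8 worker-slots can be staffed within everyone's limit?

Total capacity across all guards is 1+1+1+2+2 = 7, and 8 slots are needed, so at most 7 can be filled.
An assignment achieving 7: Tue evening→Osei, Wed morning→Mbeki, Wed afternoon→Novak, Wed evening→Varga, Thu morning→Fong, Thu afternoon→Fong, Thu evening→Novak.
Loads: Mbeki 1/1, Varga 1/1, Osei 1/1, Fong 2/2, Novak 2/2.

7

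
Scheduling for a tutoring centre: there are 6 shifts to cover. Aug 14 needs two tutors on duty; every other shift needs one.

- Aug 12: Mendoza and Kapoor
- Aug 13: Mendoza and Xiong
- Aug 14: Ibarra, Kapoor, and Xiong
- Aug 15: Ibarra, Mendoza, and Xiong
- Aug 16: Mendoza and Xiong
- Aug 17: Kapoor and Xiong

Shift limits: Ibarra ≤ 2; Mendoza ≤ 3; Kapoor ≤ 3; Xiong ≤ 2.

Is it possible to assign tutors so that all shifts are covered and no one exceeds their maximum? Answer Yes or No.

One valid schedule: Aug 12→Mendoza, Aug 13→Mendoza, Aug 14→Ibarra+Kapoor, Aug 15→Ibarra, Aug 16→Mendoza, Aug 17→Kapoor.
Loads: Ibarra 2/2, Mendoza 3/3, Kapoor 2/3, Xiong 0/2 — all within limits.

Yes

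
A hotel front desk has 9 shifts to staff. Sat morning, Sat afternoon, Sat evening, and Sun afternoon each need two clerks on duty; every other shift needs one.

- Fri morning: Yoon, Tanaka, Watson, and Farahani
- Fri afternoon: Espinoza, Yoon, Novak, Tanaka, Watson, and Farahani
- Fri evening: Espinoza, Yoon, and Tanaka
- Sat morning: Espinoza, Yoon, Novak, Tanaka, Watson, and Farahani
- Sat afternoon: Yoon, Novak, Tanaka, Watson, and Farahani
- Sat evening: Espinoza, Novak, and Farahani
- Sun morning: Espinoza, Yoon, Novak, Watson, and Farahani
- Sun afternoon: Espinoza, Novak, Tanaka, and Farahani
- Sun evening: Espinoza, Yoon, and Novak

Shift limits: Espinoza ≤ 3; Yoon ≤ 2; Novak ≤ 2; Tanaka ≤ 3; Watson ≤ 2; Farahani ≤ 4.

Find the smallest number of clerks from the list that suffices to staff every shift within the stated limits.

5

13 slots to fill and no one can take more than 4, so at least ⌈13/4⌉ = 4 clerks are needed.
Any 4 clerks together have capacity at most 4+3+3+2 = 12 < 13 slots, so 4 can never suffice.
Espinoza, Yoon, Novak, Tanaka, and Farahani alone can cover everything: Fri morning→Yoon, Fri afternoon→Novak, Fri evening→Espinoza, Sat morning→Tanaka+Farahani, Sat afternoon→Tanaka+Farahani, Sat evening→Espinoza+Novak, Sun morning→Yoon, Sun afternoon→Tanaka+Farahani, Sun evening→Espinoza.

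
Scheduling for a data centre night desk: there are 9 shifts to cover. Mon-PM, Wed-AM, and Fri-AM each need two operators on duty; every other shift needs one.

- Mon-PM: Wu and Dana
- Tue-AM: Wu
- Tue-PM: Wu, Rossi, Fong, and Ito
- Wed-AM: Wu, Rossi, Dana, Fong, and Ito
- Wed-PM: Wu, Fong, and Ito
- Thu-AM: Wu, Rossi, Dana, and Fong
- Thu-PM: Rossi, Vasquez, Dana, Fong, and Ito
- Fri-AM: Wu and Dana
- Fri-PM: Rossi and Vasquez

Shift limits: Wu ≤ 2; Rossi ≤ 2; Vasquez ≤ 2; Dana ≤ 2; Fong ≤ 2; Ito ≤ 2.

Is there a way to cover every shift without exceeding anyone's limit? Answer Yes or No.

Total capacity is 12 and 12 slots are needed, so capacity alone doesn't rule it out.
Shifts {Mon-PM, Tue-AM, Fri-AM} need 5 worker-slots in total, but the operators available for any of those shifts (Wu and Dana) can supply at most 4 among them. So no valid schedule exists.

No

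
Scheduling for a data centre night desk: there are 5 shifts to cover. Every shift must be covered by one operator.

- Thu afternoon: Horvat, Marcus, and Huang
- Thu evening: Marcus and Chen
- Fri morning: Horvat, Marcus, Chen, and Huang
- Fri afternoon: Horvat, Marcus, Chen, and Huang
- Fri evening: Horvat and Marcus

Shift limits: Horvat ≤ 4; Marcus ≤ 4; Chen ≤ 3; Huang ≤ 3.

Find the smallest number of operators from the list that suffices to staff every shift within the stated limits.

2

5 slots to fill and no one can take more than 4, so at least ⌈5/4⌉ = 2 operators are needed.
Horvat and Marcus alone can cover everything: Thu afternoon→Horvat, Thu evening→Marcus, Fri morning→Horvat, Fri afternoon→Horvat, Fri evening→Horvat.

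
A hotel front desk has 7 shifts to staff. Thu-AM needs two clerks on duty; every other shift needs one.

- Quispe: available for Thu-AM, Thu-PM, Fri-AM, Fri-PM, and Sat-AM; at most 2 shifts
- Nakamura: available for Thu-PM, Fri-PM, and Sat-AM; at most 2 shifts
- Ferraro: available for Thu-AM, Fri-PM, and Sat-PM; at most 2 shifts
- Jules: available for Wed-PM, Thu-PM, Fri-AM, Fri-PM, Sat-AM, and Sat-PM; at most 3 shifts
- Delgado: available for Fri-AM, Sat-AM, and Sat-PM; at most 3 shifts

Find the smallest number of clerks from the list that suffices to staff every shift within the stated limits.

4

8 slots to fill and no one can take more than 3, so at least ⌈8/3⌉ = 3 clerks are needed.
No set of 3 clerks can cover every shift (each such set leaves at least one shift with no one available or exceeds a cap).
Quispe, Nakamura, Ferraro, and Jules alone can cover everything: Wed-PM→Jules, Thu-AM→Quispe+Ferraro, Thu-PM→Nakamura, Fri-AM→Quispe, Fri-PM→Jules, Sat-AM→Nakamura, Sat-PM→Ferraro.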